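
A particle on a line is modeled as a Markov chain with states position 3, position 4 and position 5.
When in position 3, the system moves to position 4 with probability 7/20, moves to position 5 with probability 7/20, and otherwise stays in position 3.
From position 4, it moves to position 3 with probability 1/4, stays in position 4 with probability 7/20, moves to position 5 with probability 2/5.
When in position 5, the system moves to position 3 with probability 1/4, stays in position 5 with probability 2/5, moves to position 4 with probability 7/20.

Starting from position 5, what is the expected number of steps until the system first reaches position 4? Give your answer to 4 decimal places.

2.8571

Let t(s) be the expected number of steps to first reach position 4 from state s, with t(position 4) = 0. Conditioning on the first step:
t(position 3) = 1 + 0.3·t(position 3) + 0.35·t(position 5)
t(position 5) = 1 + 0.25·t(position 3) + 0.4·t(position 5)
Solving: t(position 3) = 2.8571, t(position 5) = 2.8571.
Expected steps from position 5 to position 4: 2.8571.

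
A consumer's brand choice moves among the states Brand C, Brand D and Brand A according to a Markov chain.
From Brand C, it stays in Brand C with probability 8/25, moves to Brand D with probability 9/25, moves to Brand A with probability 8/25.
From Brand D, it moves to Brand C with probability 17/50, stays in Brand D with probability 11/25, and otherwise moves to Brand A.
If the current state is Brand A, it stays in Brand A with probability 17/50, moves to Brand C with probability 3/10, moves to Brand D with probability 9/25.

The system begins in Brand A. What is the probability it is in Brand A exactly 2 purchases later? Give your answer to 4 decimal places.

Sum over the intermediate state after 1 purchase:
P = P(Brand A→Brand C)·P(Brand C→Brand A) + P(Brand A→Brand D)·P(Brand D→Brand A) + P(Brand A→Brand A)·P(Brand A→Brand A)
  = 0.3×0.32 + 0.36×0.22 + 0.34×0.34
  = 0.0960 + 0.0792 + 0.1156 = 0.2908

0.2908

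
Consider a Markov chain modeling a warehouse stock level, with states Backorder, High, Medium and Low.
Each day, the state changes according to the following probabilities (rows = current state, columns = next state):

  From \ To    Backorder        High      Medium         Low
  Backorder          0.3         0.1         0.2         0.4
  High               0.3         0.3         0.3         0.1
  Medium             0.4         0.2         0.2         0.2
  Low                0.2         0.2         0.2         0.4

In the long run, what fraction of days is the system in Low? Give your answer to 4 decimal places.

0.2993

Let the stationary distribution be π with π = πP and π_1 + π_2 + π_3 + π_4 = 1.
π_1 = 0.3·π_1 + 0.3·π_2 + 0.4·π_3 + 0.2·π_4
π_2 = 0.1·π_1 + 0.3·π_2 + 0.2·π_3 + 0.2·π_4
π_3 = 0.2·π_1 + 0.3·π_2 + 0.2·π_3 + 0.2·π_4
Solving with the normalization constraint gives π = (0.2920, 0.1898, 0.2190, 0.2993).
So the stationary probability of Low is 0.2993.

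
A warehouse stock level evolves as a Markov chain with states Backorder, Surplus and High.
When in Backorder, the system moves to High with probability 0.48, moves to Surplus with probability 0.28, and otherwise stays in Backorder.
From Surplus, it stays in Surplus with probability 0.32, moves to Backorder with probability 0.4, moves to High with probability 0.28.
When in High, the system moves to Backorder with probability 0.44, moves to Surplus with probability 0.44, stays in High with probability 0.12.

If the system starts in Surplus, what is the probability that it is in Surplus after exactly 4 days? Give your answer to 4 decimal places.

Propagate the distribution vector 4 days from Surplus.
After 0 days: (0.0000, 1.0000, 0.0000)
After 1 day: (0.4000, 0.3200, 0.2800)
After 2 days: (0.3472, 0.3376, 0.3152)
After 3 days: (0.3571, 0.3439, 0.2990)
After 4 days: (0.3548, 0.3416, 0.3036)
P(in Surplus after 4 days) = 0.3416

0.3416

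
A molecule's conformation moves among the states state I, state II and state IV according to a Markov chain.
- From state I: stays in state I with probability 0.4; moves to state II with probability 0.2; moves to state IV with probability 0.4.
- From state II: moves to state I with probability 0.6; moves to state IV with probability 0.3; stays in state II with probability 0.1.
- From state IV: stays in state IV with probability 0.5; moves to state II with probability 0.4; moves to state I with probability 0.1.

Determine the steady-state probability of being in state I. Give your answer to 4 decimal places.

0.3267

Let the stationary distribution be π with π = πP and π_1 + π_2 + π_3 = 1.
π_1 = 0.4·π_1 + 0.6·π_2 + 0.1·π_3
π_2 = 0.2·π_1 + 0.1·π_2 + 0.4·π_3
Solving with the normalization constraint gives π = (0.3267, 0.2574, 0.4158).
So the stationary probability of state I is 0.3267.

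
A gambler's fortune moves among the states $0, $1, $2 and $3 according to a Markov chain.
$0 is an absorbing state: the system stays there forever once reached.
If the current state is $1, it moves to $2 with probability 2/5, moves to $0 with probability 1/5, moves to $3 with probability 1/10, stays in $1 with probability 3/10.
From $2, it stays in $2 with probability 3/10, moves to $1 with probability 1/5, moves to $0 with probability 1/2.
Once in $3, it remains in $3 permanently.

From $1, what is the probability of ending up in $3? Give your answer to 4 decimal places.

0.1707

Let h(s) be the probability of absorption at $3 starting from transient state s. Then h($3) = 1 and h($0) = 0. By first-step analysis:
h($1) = 0.2·0 + 0.3·h($1) + 0.4·h($2) + 0.1·1
h($2) = 0.5·0 + 0.2·h($1) + 0.3·h($2)
Solving: h($1) = 0.1707, h($2) = 0.0488.
Starting from $1, the probability is 0.1707.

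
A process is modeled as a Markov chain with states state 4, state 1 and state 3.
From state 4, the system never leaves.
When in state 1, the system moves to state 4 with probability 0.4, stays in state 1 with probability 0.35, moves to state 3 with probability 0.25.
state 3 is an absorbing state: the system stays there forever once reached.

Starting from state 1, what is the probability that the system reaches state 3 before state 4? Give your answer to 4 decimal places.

0.3846

Let h(s) be the probability of absorption at state 3 starting from transient state s. Then h(state 3) = 1 and h(state 4) = 0. By first-step analysis:
h(state 1) = 0.4·0 + 0.35·h(state 1) + 0.25·1
Solving: h(state 1) = 0.3846.
Starting from state 1, the probability is 0.3846.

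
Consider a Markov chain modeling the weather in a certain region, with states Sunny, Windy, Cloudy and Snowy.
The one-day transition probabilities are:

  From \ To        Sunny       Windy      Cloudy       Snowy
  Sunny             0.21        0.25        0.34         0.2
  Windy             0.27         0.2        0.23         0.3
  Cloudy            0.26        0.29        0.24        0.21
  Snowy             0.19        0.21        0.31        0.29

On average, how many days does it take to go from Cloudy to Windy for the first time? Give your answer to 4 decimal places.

Let t(s) be the expected number of days to first reach Windy from state s, with t(Windy) = 0. Conditioning on the first day:
t(Sunny) = 1 + 0.21·t(Sunny) + 0.34·t(Cloudy) + 0.2·t(Snowy)
t(Cloudy) = 1 + 0.26·t(Sunny) + 0.24·t(Cloudy) + 0.21·t(Snowy)
t(Snowy) = 1 + 0.19·t(Sunny) + 0.31·t(Cloudy) + 0.29·t(Snowy)
Solving: t(Sunny) = 3.9495, t(Cloudy) = 3.8075, t(Snowy) = 4.1278.
Expected days from Cloudy to Windy: 3.8075.

3.8075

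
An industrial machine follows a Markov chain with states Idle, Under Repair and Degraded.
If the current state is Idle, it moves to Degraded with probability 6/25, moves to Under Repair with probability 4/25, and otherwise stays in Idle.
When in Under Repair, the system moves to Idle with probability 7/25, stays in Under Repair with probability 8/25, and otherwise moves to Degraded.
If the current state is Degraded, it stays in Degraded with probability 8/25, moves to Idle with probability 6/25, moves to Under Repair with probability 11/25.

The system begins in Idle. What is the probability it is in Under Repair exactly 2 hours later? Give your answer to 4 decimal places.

Sum over the intermediate state after 1 hour:
P = P(Idle→Idle)·P(Idle→Under Repair) + P(Idle→Under Repair)·P(Under Repair→Under Repair) + P(Idle→Degraded)·P(Degraded→Under Repair)
  = 0.6×0.16 + 0.16×0.32 + 0.24×0.44
  = 0.0960 + 0.0512 + 0.1056 = 0.2528

0.2528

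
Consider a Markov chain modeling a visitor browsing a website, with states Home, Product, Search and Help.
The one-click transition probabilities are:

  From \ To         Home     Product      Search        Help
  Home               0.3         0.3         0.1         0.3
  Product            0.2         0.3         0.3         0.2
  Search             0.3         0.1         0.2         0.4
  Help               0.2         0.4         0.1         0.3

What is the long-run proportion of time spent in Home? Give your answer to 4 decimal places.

0.2418

Let the stationary distribution be π with π = πP and π_1 + π_2 + π_3 + π_4 = 1.
π_1 = 0.3·π_1 + 0.2·π_2 + 0.3·π_3 + 0.2·π_4
π_2 = 0.3·π_1 + 0.3·π_2 + 0.1·π_3 + 0.4·π_4
π_3 = 0.1·π_1 + 0.3·π_2 + 0.2·π_3 + 0.1·π_4
Solving with the normalization constraint gives π = (0.2418, 0.2936, 0.1763, 0.2883).
So the stationary probability of Home is 0.2418.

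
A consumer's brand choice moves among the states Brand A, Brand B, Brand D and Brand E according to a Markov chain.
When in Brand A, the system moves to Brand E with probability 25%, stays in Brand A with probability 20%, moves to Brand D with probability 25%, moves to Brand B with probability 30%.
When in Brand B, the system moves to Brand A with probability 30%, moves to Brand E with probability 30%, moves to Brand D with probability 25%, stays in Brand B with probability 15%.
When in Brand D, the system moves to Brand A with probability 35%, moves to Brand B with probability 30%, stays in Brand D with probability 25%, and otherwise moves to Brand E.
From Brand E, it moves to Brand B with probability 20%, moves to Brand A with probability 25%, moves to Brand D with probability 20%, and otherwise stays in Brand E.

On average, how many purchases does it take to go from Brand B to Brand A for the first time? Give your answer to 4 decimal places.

3.3497

Let t(s) be the expected number of purchases to first reach Brand A from state s, with t(Brand A) = 0. Conditioning on the first purchase:
t(Brand B) = 1 + 0.15·t(Brand B) + 0.25·t(Brand D) + 0.3·t(Brand E)
t(Brand D) = 1 + 0.3·t(Brand B) + 0.25·t(Brand D) + 0.1·t(Brand E)
t(Brand E) = 1 + 0.2·t(Brand B) + 0.2·t(Brand D) + 0.35·t(Brand E)
Solving: t(Brand B) = 3.3497, t(Brand D) = 3.1448, t(Brand E) = 3.5367.
Expected purchases from Brand B to Brand A: 3.3497.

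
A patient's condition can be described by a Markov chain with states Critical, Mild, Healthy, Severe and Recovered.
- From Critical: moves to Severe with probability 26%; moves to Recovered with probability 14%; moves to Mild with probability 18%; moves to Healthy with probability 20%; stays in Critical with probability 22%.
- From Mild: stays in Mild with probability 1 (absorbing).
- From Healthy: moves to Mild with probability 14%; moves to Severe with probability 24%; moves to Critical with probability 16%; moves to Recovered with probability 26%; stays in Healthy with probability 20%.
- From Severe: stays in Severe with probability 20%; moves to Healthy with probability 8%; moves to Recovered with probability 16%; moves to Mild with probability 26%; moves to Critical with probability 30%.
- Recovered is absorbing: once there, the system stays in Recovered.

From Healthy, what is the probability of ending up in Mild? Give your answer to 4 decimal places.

0.4542

Let h(s) be the probability of absorption at Mild starting from transient state s. Then h(Mild) = 1 and h(Recovered) = 0. By first-step analysis:
h(Critical) = 0.22·h(Critical) + 0.18·1 + 0.2·h(Healthy) + 0.26·h(Severe) + 0.14·0
h(Healthy) = 0.16·h(Critical) + 0.14·1 + 0.2·h(Healthy) + 0.24·h(Severe) + 0.26·0
h(Severe) = 0.3·h(Critical) + 0.26·1 + 0.08·h(Healthy) + 0.2·h(Severe) + 0.16·0
Solving: h(Critical) = 0.5380, h(Healthy) = 0.4542, h(Severe) = 0.5722.
Starting from Healthy, the probability is 0.4542.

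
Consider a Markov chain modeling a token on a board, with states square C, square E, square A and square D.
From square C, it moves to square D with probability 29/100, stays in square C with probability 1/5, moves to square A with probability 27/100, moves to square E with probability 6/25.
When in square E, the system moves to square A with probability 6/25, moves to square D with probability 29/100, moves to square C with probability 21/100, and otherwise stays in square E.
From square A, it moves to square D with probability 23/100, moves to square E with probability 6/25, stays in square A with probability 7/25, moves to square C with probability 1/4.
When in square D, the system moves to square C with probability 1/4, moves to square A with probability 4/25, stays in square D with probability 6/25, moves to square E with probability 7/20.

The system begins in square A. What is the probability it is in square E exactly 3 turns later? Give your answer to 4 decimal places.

Propagate the distribution vector 3 turns from square A.
After 0 turns: (0.0000, 0.0000, 1.0000, 0.0000)
After 1 turn: (0.2500, 0.2400, 0.2800, 0.2300)
After 2 turns: (0.2279, 0.2701, 0.2403, 0.2617)
After 3 turns: (0.2278, 0.2742, 0.2355, 0.2625)
P(in square E after 3 turns) = 0.2742

0.2742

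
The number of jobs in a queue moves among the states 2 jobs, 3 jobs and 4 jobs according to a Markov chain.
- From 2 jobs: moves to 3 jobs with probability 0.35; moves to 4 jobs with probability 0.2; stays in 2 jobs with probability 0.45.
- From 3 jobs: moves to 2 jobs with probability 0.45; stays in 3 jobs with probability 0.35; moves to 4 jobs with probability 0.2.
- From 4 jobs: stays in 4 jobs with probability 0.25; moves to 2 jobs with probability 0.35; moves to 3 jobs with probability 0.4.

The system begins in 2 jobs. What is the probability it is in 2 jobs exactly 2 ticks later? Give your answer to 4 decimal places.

0.4300

Sum over the intermediate state after 1 tick:
P = P(2 jobs→2 jobs)·P(2 jobs→2 jobs) + P(2 jobs→3 jobs)·P(3 jobs→2 jobs) + P(2 jobs→4 jobs)·P(4 jobs→2 jobs)
  = 0.45×0.45 + 0.35×0.45 + 0.2×0.35
  = 0.2025 + 0.1575 + 0.0700 = 0.4300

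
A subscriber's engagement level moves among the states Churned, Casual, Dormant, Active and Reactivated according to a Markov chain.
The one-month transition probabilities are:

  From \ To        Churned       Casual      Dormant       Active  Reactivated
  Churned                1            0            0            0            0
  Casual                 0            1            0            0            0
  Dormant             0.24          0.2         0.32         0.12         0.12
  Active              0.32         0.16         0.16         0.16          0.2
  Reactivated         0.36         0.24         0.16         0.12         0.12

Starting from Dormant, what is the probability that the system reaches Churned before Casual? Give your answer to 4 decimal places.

Let h(s) be the probability of absorption at Churned starting from transient state s. Then h(Churned) = 1 and h(Casual) = 0. By first-step analysis:
h(Dormant) = 0.24·1 + 0.2·0 + 0.32·h(Dormant) + 0.12·h(Active) + 0.12·h(Reactivated)
h(Active) = 0.32·1 + 0.16·0 + 0.16·h(Dormant) + 0.16·h(Active) + 0.2·h(Reactivated)
h(Reactivated) = 0.36·1 + 0.24·0 + 0.16·h(Dormant) + 0.12·h(Active) + 0.12·h(Reactivated)
Solving: h(Dormant) = 0.5702, h(Active) = 0.6322, h(Reactivated) = 0.5990.
Starting from Dormant, the probability is 0.5702.

0.5702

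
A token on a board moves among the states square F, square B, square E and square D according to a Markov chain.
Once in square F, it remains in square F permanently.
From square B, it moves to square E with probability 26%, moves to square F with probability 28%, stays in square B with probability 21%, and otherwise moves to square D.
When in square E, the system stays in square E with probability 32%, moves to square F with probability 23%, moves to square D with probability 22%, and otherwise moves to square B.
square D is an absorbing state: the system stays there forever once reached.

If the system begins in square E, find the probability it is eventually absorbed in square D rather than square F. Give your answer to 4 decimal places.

0.4845

Let h(s) be the probability of absorption at square D starting from transient state s. Then h(square D) = 1 and h(square F) = 0. By first-step analysis:
h(square B) = 0.28·0 + 0.21·h(square B) + 0.26·h(square E) + 0.25·1
h(square E) = 0.23·0 + 0.23·h(square B) + 0.32·h(square E) + 0.22·1
Solving: h(square B) = 0.4759, h(square E) = 0.4845.
Starting from square E, the probability is 0.4845.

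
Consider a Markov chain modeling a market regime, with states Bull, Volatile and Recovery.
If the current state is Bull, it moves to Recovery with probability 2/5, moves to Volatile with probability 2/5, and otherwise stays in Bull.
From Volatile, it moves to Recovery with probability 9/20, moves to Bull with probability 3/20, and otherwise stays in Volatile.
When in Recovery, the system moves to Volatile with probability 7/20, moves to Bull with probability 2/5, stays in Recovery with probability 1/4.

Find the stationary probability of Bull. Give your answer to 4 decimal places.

0.2538

Let the stationary distribution be π with π = πP and π_1 + π_2 + π_3 = 1.
π_1 = 0.2·π_1 + 0.15·π_2 + 0.4·π_3
π_2 = 0.4·π_1 + 0.4·π_2 + 0.35·π_3
Solving with the normalization constraint gives π = (0.2538, 0.3818, 0.3644).
So the stationary probability of Bull is 0.2538.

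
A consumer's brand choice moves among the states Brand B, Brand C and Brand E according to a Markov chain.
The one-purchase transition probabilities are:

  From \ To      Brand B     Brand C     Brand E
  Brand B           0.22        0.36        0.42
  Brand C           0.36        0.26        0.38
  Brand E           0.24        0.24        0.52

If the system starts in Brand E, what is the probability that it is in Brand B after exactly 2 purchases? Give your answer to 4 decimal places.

0.2640

Sum over the intermediate state after 1 purchase:
P = P(Brand E→Brand B)·P(Brand B→Brand B) + P(Brand E→Brand C)·P(Brand C→Brand B) + P(Brand E→Brand E)·P(Brand E→Brand B)
  = 0.24×0.22 + 0.24×0.36 + 0.52×0.24
  = 0.0528 + 0.0864 + 0.1248 = 0.2640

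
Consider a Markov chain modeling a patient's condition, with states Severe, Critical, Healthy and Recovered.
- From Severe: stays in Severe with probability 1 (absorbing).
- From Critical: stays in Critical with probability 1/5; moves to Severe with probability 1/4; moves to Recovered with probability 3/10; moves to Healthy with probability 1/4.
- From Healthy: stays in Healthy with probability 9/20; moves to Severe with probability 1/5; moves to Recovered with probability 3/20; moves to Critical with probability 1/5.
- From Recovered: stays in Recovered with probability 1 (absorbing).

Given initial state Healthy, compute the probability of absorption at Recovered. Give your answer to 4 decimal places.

0.4615

Let h(s) be the probability of absorption at Recovered starting from transient state s. Then h(Recovered) = 1 and h(Severe) = 0. By first-step analysis:
h(Critical) = 0.25·0 + 0.2·h(Critical) + 0.25·h(Healthy) + 0.3·1
h(Healthy) = 0.2·0 + 0.2·h(Critical) + 0.45·h(Healthy) + 0.15·1
Solving: h(Critical) = 0.5192, h(Healthy) = 0.4615.
Starting from Healthy, the probability is 0.4615.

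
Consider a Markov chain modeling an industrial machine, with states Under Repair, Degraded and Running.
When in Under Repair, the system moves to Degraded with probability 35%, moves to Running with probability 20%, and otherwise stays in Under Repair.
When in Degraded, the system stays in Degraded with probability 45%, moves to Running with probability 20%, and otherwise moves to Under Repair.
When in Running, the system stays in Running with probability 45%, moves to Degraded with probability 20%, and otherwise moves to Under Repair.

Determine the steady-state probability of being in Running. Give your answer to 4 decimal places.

Let the stationary distribution be π with π = πP and π_1 + π_2 + π_3 = 1.
π_1 = 0.45·π_1 + 0.35·π_2 + 0.35·π_3
π_2 = 0.35·π_1 + 0.45·π_2 + 0.2·π_3
Solving with the normalization constraint gives π = (0.3889, 0.3444, 0.2667).
So the stationary probability of Running is 0.2667.

0.2667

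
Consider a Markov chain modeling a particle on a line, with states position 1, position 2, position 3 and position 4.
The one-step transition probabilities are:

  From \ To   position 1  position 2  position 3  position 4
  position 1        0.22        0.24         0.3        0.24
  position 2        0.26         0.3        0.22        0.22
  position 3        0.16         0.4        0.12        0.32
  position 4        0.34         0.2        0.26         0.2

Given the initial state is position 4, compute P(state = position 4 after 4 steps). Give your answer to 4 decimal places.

Propagate the distribution vector 4 steps from position 4.
After 0 steps: (0.0000, 0.0000, 0.0000, 1.0000)
After 1 step: (0.3400, 0.2000, 0.2600, 0.2000)
After 2 steps: (0.2364, 0.2856, 0.2292, 0.2488)
After 3 steps: (0.2475, 0.2839, 0.2259, 0.2427)
After 4 steps: (0.2469, 0.2835, 0.2269, 0.2427)
P(in position 4 after 4 steps) = 0.2427

0.2427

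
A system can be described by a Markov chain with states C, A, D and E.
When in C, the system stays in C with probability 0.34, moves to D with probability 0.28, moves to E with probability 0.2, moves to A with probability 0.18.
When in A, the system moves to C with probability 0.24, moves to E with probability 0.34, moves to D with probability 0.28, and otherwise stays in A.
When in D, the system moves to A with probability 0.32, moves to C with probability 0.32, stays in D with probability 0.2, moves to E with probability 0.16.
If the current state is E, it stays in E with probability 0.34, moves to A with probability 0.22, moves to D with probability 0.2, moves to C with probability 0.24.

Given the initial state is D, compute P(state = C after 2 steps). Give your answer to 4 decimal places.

Propagate the distribution vector 2 steps from D.
After 0 steps: (0.0000, 0.0000, 1.0000, 0.0000)
After 1 step: (0.3200, 0.3200, 0.2000, 0.1600)
After 2 steps: (0.2880, 0.2016, 0.2512, 0.2592)
P(in C after 2 steps) = 0.2880

0.2880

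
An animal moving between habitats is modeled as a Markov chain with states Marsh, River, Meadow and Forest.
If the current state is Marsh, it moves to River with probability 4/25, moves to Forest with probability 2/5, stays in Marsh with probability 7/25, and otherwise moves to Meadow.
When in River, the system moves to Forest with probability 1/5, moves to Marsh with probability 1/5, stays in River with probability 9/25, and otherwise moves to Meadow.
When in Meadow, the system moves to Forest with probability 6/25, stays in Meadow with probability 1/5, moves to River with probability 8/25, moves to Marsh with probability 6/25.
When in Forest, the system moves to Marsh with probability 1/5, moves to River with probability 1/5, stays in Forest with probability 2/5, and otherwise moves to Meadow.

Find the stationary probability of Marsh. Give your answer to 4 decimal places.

Let the stationary distribution be π with π = πP and π_1 + π_2 + π_3 + π_4 = 1.
π_1 = 0.28·π_1 + 0.2·π_2 + 0.24·π_3 + 0.2·π_4
π_2 = 0.16·π_1 + 0.36·π_2 + 0.32·π_3 + 0.2·π_4
π_3 = 0.16·π_1 + 0.24·π_2 + 0.2·π_3 + 0.2·π_4
Solving with the normalization constraint gives π = (0.2261, 0.2561, 0.2012, 0.3166).
So the stationary probability of Marsh is 0.2261.

0.2261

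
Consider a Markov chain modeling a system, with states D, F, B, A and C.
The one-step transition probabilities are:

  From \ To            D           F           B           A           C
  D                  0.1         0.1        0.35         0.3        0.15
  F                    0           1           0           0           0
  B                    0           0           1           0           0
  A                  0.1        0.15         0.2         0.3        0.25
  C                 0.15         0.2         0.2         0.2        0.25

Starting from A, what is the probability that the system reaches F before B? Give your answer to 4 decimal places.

Let h(s) be the probability of absorption at F starting from transient state s. Then h(F) = 1 and h(B) = 0. By first-step analysis:
h(D) = 0.1·h(D) + 0.1·1 + 0.35·0 + 0.3·h(A) + 0.15·h(C)
h(A) = 0.1·h(D) + 0.15·1 + 0.2·0 + 0.3·h(A) + 0.25·h(C)
h(C) = 0.15·h(D) + 0.2·1 + 0.2·0 + 0.2·h(A) + 0.25·h(C)
Solving: h(D) = 0.3247, h(A) = 0.4190, h(C) = 0.4433.
Starting from A, the probability is 0.4190.

0.4190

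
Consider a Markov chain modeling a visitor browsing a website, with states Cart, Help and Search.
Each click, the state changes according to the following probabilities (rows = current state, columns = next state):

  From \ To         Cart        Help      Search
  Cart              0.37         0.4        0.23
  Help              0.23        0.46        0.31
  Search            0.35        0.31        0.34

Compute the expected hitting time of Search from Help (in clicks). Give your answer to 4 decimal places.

3.4649

Let t(s) be the expected number of clicks to first reach Search from state s, with t(Search) = 0. Conditioning on the first click:
t(Cart) = 1 + 0.37·t(Cart) + 0.4·t(Help)
t(Help) = 1 + 0.23·t(Cart) + 0.46·t(Help)
Solving: t(Cart) = 3.7873, t(Help) = 3.4649.
Expected clicks from Help to Search: 3.4649.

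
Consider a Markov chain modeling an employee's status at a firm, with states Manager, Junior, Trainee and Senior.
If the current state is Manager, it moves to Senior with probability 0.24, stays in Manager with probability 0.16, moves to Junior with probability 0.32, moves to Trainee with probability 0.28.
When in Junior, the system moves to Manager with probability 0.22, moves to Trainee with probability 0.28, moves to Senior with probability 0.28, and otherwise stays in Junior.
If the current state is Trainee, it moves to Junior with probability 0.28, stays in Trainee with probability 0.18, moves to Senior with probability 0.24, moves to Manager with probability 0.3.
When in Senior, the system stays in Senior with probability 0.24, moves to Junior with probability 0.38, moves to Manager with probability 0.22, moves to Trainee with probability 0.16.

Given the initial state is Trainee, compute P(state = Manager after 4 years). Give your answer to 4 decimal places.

Propagate the distribution vector 4 years from Trainee.
After 0 years: (0.0000, 0.0000, 1.0000, 0.0000)
After 1 year: (0.3000, 0.2800, 0.1800, 0.2400)
After 2 years: (0.2164, 0.2992, 0.2332, 0.2512)
After 3 years: (0.2257, 0.2958, 0.2265, 0.2520)
After 4 years: (0.2246, 0.2965, 0.2271, 0.2518)
P(in Manager after 4 years) = 0.2246

0.2246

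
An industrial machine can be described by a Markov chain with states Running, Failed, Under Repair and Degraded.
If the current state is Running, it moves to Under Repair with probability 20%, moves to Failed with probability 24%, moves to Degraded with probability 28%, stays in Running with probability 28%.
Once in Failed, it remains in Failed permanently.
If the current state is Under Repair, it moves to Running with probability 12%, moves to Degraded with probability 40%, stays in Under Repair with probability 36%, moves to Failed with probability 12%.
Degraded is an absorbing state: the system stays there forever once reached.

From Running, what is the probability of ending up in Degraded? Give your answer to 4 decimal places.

0.5934

Let h(s) be the probability of absorption at Degraded starting from transient state s. Then h(Degraded) = 1 and h(Failed) = 0. By first-step analysis:
h(Running) = 0.28·h(Running) + 0.24·0 + 0.2·h(Under Repair) + 0.28·1
h(Under Repair) = 0.12·h(Running) + 0.12·0 + 0.36·h(Under Repair) + 0.4·1
Solving: h(Running) = 0.5934, h(Under Repair) = 0.7363.
Starting from Running, the probability is 0.5934.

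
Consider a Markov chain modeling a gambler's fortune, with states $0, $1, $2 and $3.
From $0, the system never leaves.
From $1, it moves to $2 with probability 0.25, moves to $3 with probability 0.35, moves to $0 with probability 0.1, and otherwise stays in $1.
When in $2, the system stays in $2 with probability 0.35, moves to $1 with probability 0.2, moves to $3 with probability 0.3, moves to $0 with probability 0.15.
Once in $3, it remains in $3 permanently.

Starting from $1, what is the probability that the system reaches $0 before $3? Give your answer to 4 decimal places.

Let h(s) be the probability of absorption at $0 starting from transient state s. Then h($0) = 1 and h($3) = 0. By first-step analysis:
h($1) = 0.1·1 + 0.3·h($1) + 0.25·h($2) + 0.35·0
h($2) = 0.15·1 + 0.2·h($1) + 0.35·h($2) + 0.3·0
Solving: h($1) = 0.2531, h($2) = 0.3086.
Starting from $1, the probability is 0.2531.

0.2531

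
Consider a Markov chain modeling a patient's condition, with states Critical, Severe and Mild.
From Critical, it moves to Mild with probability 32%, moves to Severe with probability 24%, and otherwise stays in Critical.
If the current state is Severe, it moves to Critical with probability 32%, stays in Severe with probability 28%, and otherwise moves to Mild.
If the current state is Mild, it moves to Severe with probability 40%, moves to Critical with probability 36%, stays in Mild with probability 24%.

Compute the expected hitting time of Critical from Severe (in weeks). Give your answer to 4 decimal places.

Let t(s) be the expected number of weeks to first reach Critical from state s, with t(Critical) = 0. Conditioning on the first week:
t(Severe) = 1 + 0.28·t(Severe) + 0.4·t(Mild)
t(Mild) = 1 + 0.4·t(Severe) + 0.24·t(Mild)
Solving: t(Severe) = 2.9959, t(Mild) = 2.8926.
Expected weeks from Severe to Critical: 2.9959.

2.9959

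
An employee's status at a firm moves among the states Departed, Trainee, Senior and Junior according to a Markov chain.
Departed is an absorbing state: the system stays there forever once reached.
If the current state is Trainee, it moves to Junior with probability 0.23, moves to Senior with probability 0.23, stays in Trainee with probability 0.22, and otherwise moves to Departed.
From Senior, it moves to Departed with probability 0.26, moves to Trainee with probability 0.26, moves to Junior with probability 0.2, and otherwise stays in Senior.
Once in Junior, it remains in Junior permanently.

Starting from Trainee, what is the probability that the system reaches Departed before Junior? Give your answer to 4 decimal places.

0.5783

Let h(s) be the probability of absorption at Departed starting from transient state s. Then h(Departed) = 1 and h(Junior) = 0. By first-step analysis:
h(Trainee) = 0.32·1 + 0.22·h(Trainee) + 0.23·h(Senior) + 0.23·0
h(Senior) = 0.26·1 + 0.26·h(Trainee) + 0.28·h(Senior) + 0.2·0
Solving: h(Trainee) = 0.5783, h(Senior) = 0.5699.
Starting from Trainee, the probability is 0.5783.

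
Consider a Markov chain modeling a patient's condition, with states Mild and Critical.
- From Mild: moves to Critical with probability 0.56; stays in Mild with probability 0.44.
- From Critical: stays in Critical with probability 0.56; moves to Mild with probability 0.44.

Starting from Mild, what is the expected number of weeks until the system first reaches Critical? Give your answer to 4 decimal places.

1.7857

Let t(s) be the expected number of weeks to first reach Critical from state s, with t(Critical) = 0. Conditioning on the first week:
t(Mild) = 1 + 0.44·t(Mild)
Solving: t(Mild) = 1.7857.
Expected weeks from Mild to Critical: 1.7857.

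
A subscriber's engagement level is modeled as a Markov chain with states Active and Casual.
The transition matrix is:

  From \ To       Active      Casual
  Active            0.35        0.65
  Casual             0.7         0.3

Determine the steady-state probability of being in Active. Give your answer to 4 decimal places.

Let the stationary distribution be π with π = πP and π_1 + π_2 = 1.
π_1 = 0.35·π_1 + 0.7·π_2
Solving with the normalization constraint gives π = (0.5185, 0.4815).
So the stationary probability of Active is 0.5185.

0.5185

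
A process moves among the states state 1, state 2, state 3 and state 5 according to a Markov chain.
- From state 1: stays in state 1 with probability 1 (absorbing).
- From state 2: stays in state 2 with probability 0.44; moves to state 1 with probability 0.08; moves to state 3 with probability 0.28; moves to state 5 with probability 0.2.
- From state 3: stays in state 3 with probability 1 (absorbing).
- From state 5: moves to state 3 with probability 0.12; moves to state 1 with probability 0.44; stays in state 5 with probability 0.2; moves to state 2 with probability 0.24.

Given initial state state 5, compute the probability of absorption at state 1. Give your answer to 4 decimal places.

0.6640

Let h(s) be the probability of absorption at state 1 starting from transient state s. Then h(state 1) = 1 and h(state 3) = 0. By first-step analysis:
h(state 2) = 0.08·1 + 0.44·h(state 2) + 0.28·0 + 0.2·h(state 5)
h(state 5) = 0.44·1 + 0.24·h(state 2) + 0.12·0 + 0.2·h(state 5)
Solving: h(state 2) = 0.3800, h(state 5) = 0.6640.
Starting from state 5, the probability is 0.6640.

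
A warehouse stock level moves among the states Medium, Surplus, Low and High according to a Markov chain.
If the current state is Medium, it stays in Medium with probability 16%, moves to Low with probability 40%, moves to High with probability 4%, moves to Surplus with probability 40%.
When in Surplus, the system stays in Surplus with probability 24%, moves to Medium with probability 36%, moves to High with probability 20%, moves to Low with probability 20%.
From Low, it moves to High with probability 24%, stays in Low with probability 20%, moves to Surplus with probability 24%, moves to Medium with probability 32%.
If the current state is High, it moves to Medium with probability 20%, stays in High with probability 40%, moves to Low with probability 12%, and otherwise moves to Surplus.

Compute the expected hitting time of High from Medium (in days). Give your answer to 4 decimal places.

Let t(s) be the expected number of days to first reach High from state s, with t(High) = 0. Conditioning on the first day:
t(Medium) = 1 + 0.16·t(Medium) + 0.4·t(Surplus) + 0.4·t(Low)
t(Surplus) = 1 + 0.36·t(Medium) + 0.24·t(Surplus) + 0.2·t(Low)
t(Low) = 1 + 0.32·t(Medium) + 0.24·t(Surplus) + 0.2·t(Low)
Solving: t(Medium) = 6.8770, t(Surplus) = 6.1084, t(Low) = 5.8333.
Expected days from Medium to High: 6.8770.

6.8770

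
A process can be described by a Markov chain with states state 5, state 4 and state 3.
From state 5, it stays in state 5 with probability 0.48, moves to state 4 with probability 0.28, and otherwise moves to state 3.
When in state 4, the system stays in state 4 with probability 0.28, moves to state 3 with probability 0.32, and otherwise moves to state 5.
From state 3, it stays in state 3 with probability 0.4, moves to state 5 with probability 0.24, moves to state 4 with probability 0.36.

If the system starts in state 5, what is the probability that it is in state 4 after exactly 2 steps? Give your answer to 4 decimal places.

0.2992

Sum over the intermediate state after 1 step:
P = P(state 5→state 5)·P(state 5→state 4) + P(state 5→state 4)·P(state 4→state 4) + P(state 5→state 3)·P(state 3→state 4)
  = 0.48×0.28 + 0.28×0.28 + 0.24×0.36
  = 0.1344 + 0.0784 + 0.0864 = 0.2992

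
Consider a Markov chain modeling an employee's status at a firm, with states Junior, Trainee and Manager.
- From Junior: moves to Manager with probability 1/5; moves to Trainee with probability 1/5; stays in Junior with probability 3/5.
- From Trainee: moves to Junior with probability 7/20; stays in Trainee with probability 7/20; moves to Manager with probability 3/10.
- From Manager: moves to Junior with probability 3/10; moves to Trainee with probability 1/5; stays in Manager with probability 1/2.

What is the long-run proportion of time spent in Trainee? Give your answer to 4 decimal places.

Let the stationary distribution be π with π = πP and π_1 + π_2 + π_3 = 1.
π_1 = 0.6·π_1 + 0.35·π_2 + 0.3·π_3
π_2 = 0.2·π_1 + 0.35·π_2 + 0.2·π_3
Solving with the normalization constraint gives π = (0.4454, 0.2353, 0.3193).
So the stationary probability of Trainee is 0.2353.

0.2353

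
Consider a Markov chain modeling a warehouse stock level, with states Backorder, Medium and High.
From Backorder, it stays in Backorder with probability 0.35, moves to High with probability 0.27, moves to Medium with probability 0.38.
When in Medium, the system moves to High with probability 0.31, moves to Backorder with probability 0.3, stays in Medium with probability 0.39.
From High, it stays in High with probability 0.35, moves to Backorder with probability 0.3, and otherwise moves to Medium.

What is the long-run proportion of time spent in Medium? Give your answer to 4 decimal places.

0.3745

Let the stationary distribution be π with π = πP and π_1 + π_2 + π_3 = 1.
π_1 = 0.35·π_1 + 0.3·π_2 + 0.3·π_3
π_2 = 0.38·π_1 + 0.39·π_2 + 0.35·π_3
Solving with the normalization constraint gives π = (0.3158, 0.3745, 0.3098).
So the stationary probability of Medium is 0.3745.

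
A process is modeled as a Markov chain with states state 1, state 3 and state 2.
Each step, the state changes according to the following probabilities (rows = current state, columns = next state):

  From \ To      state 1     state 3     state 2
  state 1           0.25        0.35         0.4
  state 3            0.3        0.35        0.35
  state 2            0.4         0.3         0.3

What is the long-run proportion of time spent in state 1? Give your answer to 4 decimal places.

Let the stationary distribution be π with π = πP and π_1 + π_2 + π_3 = 1.
π_1 = 0.25·π_1 + 0.3·π_2 + 0.4·π_3
π_2 = 0.35·π_1 + 0.35·π_2 + 0.3·π_3
Solving with the normalization constraint gives π = (0.3189, 0.3326, 0.3485).
So the stationary probability of state 1 is 0.3189.

0.3189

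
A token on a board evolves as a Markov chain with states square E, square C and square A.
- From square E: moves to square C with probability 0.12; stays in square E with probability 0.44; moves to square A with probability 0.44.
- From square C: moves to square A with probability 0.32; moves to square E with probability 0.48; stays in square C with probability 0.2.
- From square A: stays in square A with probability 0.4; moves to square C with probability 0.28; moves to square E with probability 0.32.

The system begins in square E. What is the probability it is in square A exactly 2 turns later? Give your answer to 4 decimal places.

Sum over the intermediate state after 1 turn:
P = P(square E→square E)·P(square E→square A) + P(square E→square C)·P(square C→square A) + P(square E→square A)·P(square A→square A)
  = 0.44×0.44 + 0.12×0.32 + 0.44×0.4
  = 0.1936 + 0.0384 + 0.1760 = 0.4080

0.4080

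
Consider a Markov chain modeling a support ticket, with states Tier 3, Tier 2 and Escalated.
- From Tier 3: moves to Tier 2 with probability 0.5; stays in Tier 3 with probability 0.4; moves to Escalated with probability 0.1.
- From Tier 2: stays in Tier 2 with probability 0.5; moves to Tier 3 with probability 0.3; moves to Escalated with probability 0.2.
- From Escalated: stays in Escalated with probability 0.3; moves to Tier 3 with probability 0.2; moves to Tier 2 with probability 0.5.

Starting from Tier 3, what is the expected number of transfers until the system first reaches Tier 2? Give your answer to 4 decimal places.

Let t(s) be the expected number of transfers to first reach Tier 2 from state s, with t(Tier 2) = 0. Conditioning on the first transfer:
t(Tier 3) = 1 + 0.4·t(Tier 3) + 0.1·t(Escalated)
t(Escalated) = 1 + 0.2·t(Tier 3) + 0.3·t(Escalated)
Solving: t(Tier 3) = 2.0000, t(Escalated) = 2.0000.
Expected transfers from Tier 3 to Tier 2: 2.0000.

2.0000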